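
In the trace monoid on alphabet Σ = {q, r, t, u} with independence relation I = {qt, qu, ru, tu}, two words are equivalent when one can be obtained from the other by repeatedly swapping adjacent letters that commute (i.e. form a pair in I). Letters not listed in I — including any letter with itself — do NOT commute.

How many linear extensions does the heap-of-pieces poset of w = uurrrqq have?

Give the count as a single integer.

#0=u has no predecessor
#1=u depends on [0:u]
#2=r has no predecessor
#3=r depends on [2:r]
#4=r depends on [3:r]
#5=q depends on [4:r]
#6=q depends on [5:q]
sources: [0:u, 2:r]
N(rest) = Σ N(rest − s) over sources s of rest; N(one piece) = 1:
  size 1 → [1]=1  [6]=1
  size 2 → [0,1]=1  [1,6]=2  [5,6]=1
  size 3 → [0,1,6]=3  [1,5,6]=3  [4,5,6]=1
  size 4 → [0,1,5,6]=6  [1,4,5,6]=4  [3,4,5,6]=1
  size 5 → [0,1,4,5,6]=10  [1,3,4,5,6]=5  [2,3,4,5,6]=1
  first=0(u) contributes 6
  first=2(r) contributes 15
|[w]| = 21

21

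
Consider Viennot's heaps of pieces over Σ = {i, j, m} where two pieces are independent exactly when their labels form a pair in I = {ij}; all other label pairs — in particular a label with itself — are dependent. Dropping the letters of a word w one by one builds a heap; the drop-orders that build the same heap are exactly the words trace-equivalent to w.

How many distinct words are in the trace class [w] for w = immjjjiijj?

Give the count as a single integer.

21

#0=i has no predecessor
#1=m depends on [0:i]
#2=m depends on [1:m]
#3=j depends on [2:m]
#4=j depends on [3:j]
#5=j depends on [4:j]
#6=i depends on [2:m]
#7=i depends on [6:i]
#8=j depends on [5:j]
#9=j depends on [8:j]
sources: [0:i]
N(rest) = Σ N(rest − s) over sources s of rest; N(one piece) = 1:
  size 1 → [7]=1  [9]=1
  size 2 → [6,7]=1  [7,9]=2  [8,9]=1
  size 3 → [5,8,9]=1  [6,7,9]=3  [7,8,9]=3
  size 4 → [4,5,8,9]=1  [5,7,8,9]=4  [6,7,8,9]=6
  size 5 → [3,4,5,8,9]=1  [4,5,7,8,9]=5  [5,6,7,8,9]=10
  size 6 → [3,4,5,7,8,9]=6  [4,5,6,7,8,9]=15
  size 7 → [3,4,5,6,7,8,9]=21
  size 8 → [2,3,4,5,6,7,8,9]=21
  first=0(i) contributes 21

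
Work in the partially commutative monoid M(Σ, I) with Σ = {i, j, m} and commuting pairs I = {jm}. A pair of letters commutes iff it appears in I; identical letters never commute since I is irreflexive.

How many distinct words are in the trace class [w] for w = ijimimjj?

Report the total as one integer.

#0=i has no predecessor
#1=j depends on [0:i]
#2=i depends on [1:j]
#3=m depends on [2:i]
#4=i depends on [3:m]
#5=m depends on [4:i]
#6=j depends on [4:i]
#7=j depends on [6:j]
sources: [0:i]
N(rest) = Σ N(rest − s) over sources s of rest; N(one piece) = 1:
  size 1 → [5]=1  [7]=1
  size 2 → [5,7]=2  [6,7]=1
  size 3 → [5,6,7]=3
  size 4 → [4,5,6,7]=3
  size 5 → [3,4,5,6,7]=3
  size 6 → [2,3,4,5,6,7]=3
  first=0(i) contributes 3

3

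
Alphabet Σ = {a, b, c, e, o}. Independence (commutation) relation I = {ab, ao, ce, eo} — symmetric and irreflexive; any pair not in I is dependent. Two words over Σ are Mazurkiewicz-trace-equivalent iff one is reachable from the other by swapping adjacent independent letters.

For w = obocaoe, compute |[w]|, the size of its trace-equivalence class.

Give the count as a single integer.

3

drop 0:o onto floor
drop 1:b onto {0:o}
drop 2:o onto {1:b}
drop 3:c onto {2:o}
drop 4:a onto {3:c}
drop 5:o onto {3:c}
drop 6:e onto {4:a}
ground layer = {0:o}
drop-orders for the pieces not yet dropped (sum over which currently-grounded one goes next):
  1 to go: {5} 1  {6} 1
  2 to go: {4,6} 1  {5,6} 2
  3 to go: {4,5,6} 3
  4 to go: {3,4,5,6} 3
  5 to go: {2,3,4,5,6} 3
  if 0:o drops first: 3 orders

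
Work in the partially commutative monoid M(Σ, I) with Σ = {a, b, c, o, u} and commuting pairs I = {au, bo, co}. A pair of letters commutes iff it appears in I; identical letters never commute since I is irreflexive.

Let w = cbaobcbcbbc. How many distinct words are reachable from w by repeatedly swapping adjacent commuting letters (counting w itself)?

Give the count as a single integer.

piece 0:c — minimal
piece 1:b rests on {0:c}
piece 2:a rests on {1:b}
piece 3:o rests on {2:a}
piece 4:b rests on {2:a}
piece 5:c rests on {4:b}
piece 6:b rests on {5:c}
piece 7:c rests on {6:b}
piece 8:b rests on {7:c}
piece 9:b rests on {8:b}
piece 10:c rests on {9:b}
minimal pieces: {0:c}
ways to finish when only these pieces remain (= sum over removing one remaining piece with nothing left below it):
  1 left: {3}→1  {10}→1
  2 left: {3,10}→2  {9,10}→1
  3 left: {3,9,10}→3  {8,9,10}→1
  4 left: {3,8,9,10}→4  {7,8,9,10}→1
  5 left: {3,7,8,9,10}→5  {6,7,8,9,10}→1
  6 left: {3,6,7,8,9,10}→6  {5,6,7,8,9,10}→1
  7 left: {3,5,6,7,8,9,10}→7  {4,5,6,7,8,9,10}→1
  8 left: {3,4,5,6,7,8,9,10}→8
  9 left: {2,3,4,5,6,7,8,9,10}→8
  placing 0:c first → 8 extensions

8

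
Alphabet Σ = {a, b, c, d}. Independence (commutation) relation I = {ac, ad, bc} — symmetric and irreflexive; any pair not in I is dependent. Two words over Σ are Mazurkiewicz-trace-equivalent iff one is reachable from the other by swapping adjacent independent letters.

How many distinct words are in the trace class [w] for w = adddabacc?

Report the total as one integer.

0(a) covers ∅
1(d) covers ∅
2(d) covers 1:d
3(d) covers 2:d
4(a) covers 0:a
5(b) covers 3:d, 4:a
6(a) covers 5:b
7(c) covers 3:d
8(c) covers 7:c
floor of heap: 0:a, 1:d
completions by unplaced set U, small U first (add the entries for U minus each lowest piece of U):
  |U|=1: {6}:1  {8}:1
  |U|=2: {5,6}:1  {6,8}:2  {7,8}:1
  |U|=3: {4,5,6}:1  {5,6,8}:3  {6,7,8}:3
  |U|=4: {0,4,5,6}:1  {4,5,6,8}:4  {5,6,7,8}:6
  |U|=5: {0,4,5,6,8}:5  {3,5,6,7,8}:6  {4,5,6,7,8}:10
  |U|=6: {0,4,5,6,7,8}:15  {2,3,5,6,7,8}:6  {3,4,5,6,7,8}:16
  |U|=7: {0,3,4,5,6,7,8}:31  {1,2,3,5,6,7,8}:6  {2,3,4,5,6,7,8}:22
  start at 0(a): 28
  start at 1(d): 53
sum over floor = 81

81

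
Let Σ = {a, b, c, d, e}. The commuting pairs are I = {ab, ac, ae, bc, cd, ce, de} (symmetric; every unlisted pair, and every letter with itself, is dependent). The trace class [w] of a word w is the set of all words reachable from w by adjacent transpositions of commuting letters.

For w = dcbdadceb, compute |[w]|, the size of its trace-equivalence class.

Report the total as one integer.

144

drop 0:d onto floor
drop 1:c onto floor
drop 2:b onto {0:d}
drop 3:d onto {2:b}
drop 4:a onto {3:d}
drop 5:d onto {4:a}
drop 6:c onto {1:c}
drop 7:e onto {2:b}
drop 8:b onto {5:d, 7:e}
ground layer = {0:d, 1:c}
drop-orders for the pieces not yet dropped (sum over which currently-grounded one goes next):
  1 to go: {6} 1  {8} 1
  2 to go: {1,6} 1  {5,8} 1  {6,8} 2  {7,8} 1
  3 to go: {1,6,8} 3  {4,5,8} 1  {5,6,8} 3  {5,7,8} 2  {6,7,8} 3
  4 to go: {1,5,6,8} 6  {1,6,7,8} 6  {3,4,5,8} 1  {4,5,6,8} 4  {4,5,7,8} 3  {5,6,7,8} 8
  5 to go: {1,4,5,6,8} 10  {1,5,6,7,8} 20  {3,4,5,6,8} 5  {3,4,5,7,8} 4  {4,5,6,7,8} 15
  6 to go: {1,3,4,5,6,8} 15  {1,4,5,6,7,8} 45  {2,3,4,5,7,8} 4  {3,4,5,6,7,8} 24
  7 to go: {0,2,3,4,5,7,8} 4  {1,3,4,5,6,7,8} 84  {2,3,4,5,6,7,8} 28
  if 0:d drops first: 112 orders
  if 1:c drops first: 32 orders
heap linearizations: 144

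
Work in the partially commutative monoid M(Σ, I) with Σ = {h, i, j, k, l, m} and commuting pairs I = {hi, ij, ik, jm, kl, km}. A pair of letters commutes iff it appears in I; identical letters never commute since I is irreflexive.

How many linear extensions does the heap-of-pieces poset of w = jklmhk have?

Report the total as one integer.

3

piece 0:j — minimal
piece 1:k rests on {0:j}
piece 2:l rests on {0:j}
piece 3:m rests on {2:l}
piece 4:h rests on {1:k, 3:m}
piece 5:k rests on {4:h}
minimal pieces: {0:j}
ways to finish when only these pieces remain (= sum over removing one remaining piece with nothing left below it):
  1 left: {5}→1
  2 left: {4,5}→1
  3 left: {1,4,5}→1  {3,4,5}→1
  4 left: {1,3,4,5}→2  {2,3,4,5}→1
  placing 0:j first → 3 extensions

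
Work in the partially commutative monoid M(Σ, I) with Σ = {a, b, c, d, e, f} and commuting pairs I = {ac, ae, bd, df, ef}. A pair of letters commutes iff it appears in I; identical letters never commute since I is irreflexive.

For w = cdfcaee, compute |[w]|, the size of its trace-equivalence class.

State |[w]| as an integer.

0(c) covers ∅
1(d) covers 0:c
2(f) covers 0:c
3(c) covers 1:d, 2:f
4(a) covers 1:d, 2:f
5(e) covers 3:c
6(e) covers 5:e
floor of heap: 0:c
completions by unplaced set U, small U first (add the entries for U minus each lowest piece of U):
  |U|=1: {4}:1  {6}:1
  |U|=2: {4,6}:2  {5,6}:1
  |U|=3: {3,5,6}:1  {4,5,6}:3
  |U|=4: {3,4,5,6}:4
  |U|=5: {1,3,4,5,6}:4  {2,3,4,5,6}:4
  start at 0(c): 8

8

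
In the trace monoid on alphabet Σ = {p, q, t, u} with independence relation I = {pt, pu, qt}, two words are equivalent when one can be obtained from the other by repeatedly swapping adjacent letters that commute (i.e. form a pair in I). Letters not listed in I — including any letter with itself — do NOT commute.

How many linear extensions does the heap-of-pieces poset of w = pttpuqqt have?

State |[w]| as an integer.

35

piece 0:p — minimal
piece 1:t — minimal
piece 2:t rests on {1:t}
piece 3:p rests on {0:p}
piece 4:u rests on {2:t}
piece 5:q rests on {3:p, 4:u}
piece 6:q rests on {5:q}
piece 7:t rests on {4:u}
minimal pieces: {0:p, 1:t}
ways to finish when only these pieces remain (= sum over removing one remaining piece with nothing left below it):
  1 left: {6}→1  {7}→1
  2 left: {5,6}→1  {6,7}→2
  3 left: {3,5,6}→1  {5,6,7}→3
  4 left: {0,3,5,6}→1  {3,5,6,7}→4  {4,5,6,7}→3
  5 left: {0,3,5,6,7}→5  {2,4,5,6,7}→3  {3,4,5,6,7}→7
  6 left: {0,3,4,5,6,7}→12  {1,2,4,5,6,7}→3  {2,3,4,5,6,7}→10
  placing 0:p first → 13 extensions
  placing 1:t first → 22 extensions
total linear extensions = 35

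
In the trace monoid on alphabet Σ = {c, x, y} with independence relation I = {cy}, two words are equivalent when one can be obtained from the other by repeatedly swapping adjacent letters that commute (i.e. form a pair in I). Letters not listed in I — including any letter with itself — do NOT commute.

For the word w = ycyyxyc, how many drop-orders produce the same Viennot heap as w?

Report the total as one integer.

0(y) covers ∅
1(c) covers ∅
2(y) covers 0:y
3(y) covers 2:y
4(x) covers 1:c, 3:y
5(y) covers 4:x
6(c) covers 4:x
floor of heap: 0:y, 1:c
completions by unplaced set U, small U first (add the entries for U minus each lowest piece of U):
  |U|=1: {5}:1  {6}:1
  |U|=2: {5,6}:2
  |U|=3: {4,5,6}:2
  |U|=4: {1,4,5,6}:2  {3,4,5,6}:2
  |U|=5: {1,3,4,5,6}:4  {2,3,4,5,6}:2
  start at 0(y): 6
  start at 1(c): 2
sum over floor = 8

8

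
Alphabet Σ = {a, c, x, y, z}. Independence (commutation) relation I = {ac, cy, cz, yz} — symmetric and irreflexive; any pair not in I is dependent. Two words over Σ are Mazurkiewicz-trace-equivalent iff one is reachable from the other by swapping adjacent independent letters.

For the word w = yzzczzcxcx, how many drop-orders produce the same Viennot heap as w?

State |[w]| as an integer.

#0=y has no predecessor
#1=z has no predecessor
#2=z depends on [1:z]
#3=c has no predecessor
#4=z depends on [2:z]
#5=z depends on [4:z]
#6=c depends on [3:c]
#7=x depends on [0:y, 5:z, 6:c]
#8=c depends on [7:x]
#9=x depends on [8:c]
sources: [0:y, 1:z, 3:c]
N(rest) = Σ N(rest − s) over sources s of rest; N(one piece) = 1:
  size 1 → [9]=1
  size 2 → [8,9]=1
  size 3 → [7,8,9]=1
  size 4 → [0,7,8,9]=1  [5,7,8,9]=1  [6,7,8,9]=1
  size 5 → [0,5,7,8,9]=2  [0,6,7,8,9]=2  [3,6,7,8,9]=1  [4,5,7,8,9]=1  [5,6,7,8,9]=2
  size 6 → [0,3,6,7,8,9]=3  [0,4,5,7,8,9]=3  [0,5,6,7,8,9]=6  [2,4,5,7,8,9]=1  [3,5,6,7,8,9]=3  [4,5,6,7,8,9]=3
  size 7 → [0,2,4,5,7,8,9]=4  [0,3,5,6,7,8,9]=12  [0,4,5,6,7,8,9]=12  [1,2,4,5,7,8,9]=1  [2,4,5,6,7,8,9]=4  [3,4,5,6,7,8,9]=6
  size 8 → [0,1,2,4,5,7,8,9]=5  [0,2,4,5,6,7,8,9]=20  [0,3,4,5,6,7,8,9]=30  [1,2,4,5,6,7,8,9]=5  [2,3,4,5,6,7,8,9]=10
  first=0(y) contributes 15
  first=1(z) contributes 60
  first=3(c) contributes 30
|[w]| = 105

105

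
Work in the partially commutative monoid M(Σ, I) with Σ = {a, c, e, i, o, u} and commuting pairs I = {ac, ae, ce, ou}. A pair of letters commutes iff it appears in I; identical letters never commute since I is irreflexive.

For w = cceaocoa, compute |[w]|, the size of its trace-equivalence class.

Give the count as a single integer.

piece 0:c — minimal
piece 1:c rests on {0:c}
piece 2:e — minimal
piece 3:a — minimal
piece 4:o rests on {1:c, 2:e, 3:a}
piece 5:c rests on {4:o}
piece 6:o rests on {5:c}
piece 7:a rests on {6:o}
minimal pieces: {0:c, 2:e, 3:a}
ways to finish when only these pieces remain (= sum over removing one remaining piece with nothing left below it):
  1 left: {7}→1
  2 left: {6,7}→1
  3 left: {5,6,7}→1
  4 left: {4,5,6,7}→1
  5 left: {1,4,5,6,7}→1  {2,4,5,6,7}→1  {3,4,5,6,7}→1
  6 left: {0,1,4,5,6,7}→1  {1,2,4,5,6,7}→2  {1,3,4,5,6,7}→2  {2,3,4,5,6,7}→2
  placing 0:c first → 6 extensions
  placing 2:e first → 3 extensions
  placing 3:a first → 3 extensions
total linear extensions = 12

12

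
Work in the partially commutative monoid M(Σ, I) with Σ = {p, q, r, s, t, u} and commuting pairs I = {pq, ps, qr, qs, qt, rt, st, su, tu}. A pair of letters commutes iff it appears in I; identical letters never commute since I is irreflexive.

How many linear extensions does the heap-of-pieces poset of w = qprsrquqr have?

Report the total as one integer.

drop 0:q onto floor
drop 1:p onto floor
drop 2:r onto {1:p}
drop 3:s onto {2:r}
drop 4:r onto {3:s}
drop 5:q onto {0:q}
drop 6:u onto {4:r, 5:q}
drop 7:q onto {6:u}
drop 8:r onto {6:u}
ground layer = {0:q, 1:p}
drop-orders for the pieces not yet dropped (sum over which currently-grounded one goes next):
  1 to go: {7} 1  {8} 1
  2 to go: {7,8} 2
  3 to go: {6,7,8} 2
  4 to go: {4,6,7,8} 2  {5,6,7,8} 2
  5 to go: {0,5,6,7,8} 2  {3,4,6,7,8} 2  {4,5,6,7,8} 4
  6 to go: {0,4,5,6,7,8} 6  {2,3,4,6,7,8} 2  {3,4,5,6,7,8} 6
  7 to go: {0,3,4,5,6,7,8} 12  {1,2,3,4,6,7,8} 2  {2,3,4,5,6,7,8} 8
  if 0:q drops first: 10 orders
  if 1:p drops first: 20 orders
heap linearizations: 30

30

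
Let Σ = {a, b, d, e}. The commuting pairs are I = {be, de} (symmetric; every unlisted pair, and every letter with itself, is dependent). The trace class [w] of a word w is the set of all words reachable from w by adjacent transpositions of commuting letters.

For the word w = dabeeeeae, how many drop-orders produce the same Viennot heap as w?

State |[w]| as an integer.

piece 0:d — minimal
piece 1:a rests on {0:d}
piece 2:b rests on {1:a}
piece 3:e rests on {1:a}
piece 4:e rests on {3:e}
piece 5:e rests on {4:e}
piece 6:e rests on {5:e}
piece 7:a rests on {2:b, 6:e}
piece 8:e rests on {7:a}
minimal pieces: {0:d}
ways to finish when only these pieces remain (= sum over removing one remaining piece with nothing left below it):
  1 left: {8}→1
  2 left: {7,8}→1
  3 left: {2,7,8}→1  {6,7,8}→1
  4 left: {2,6,7,8}→2  {5,6,7,8}→1
  5 left: {2,5,6,7,8}→3  {4,5,6,7,8}→1
  6 left: {2,4,5,6,7,8}→4  {3,4,5,6,7,8}→1
  7 left: {2,3,4,5,6,7,8}→5
  placing 0:d first → 5 extensions

5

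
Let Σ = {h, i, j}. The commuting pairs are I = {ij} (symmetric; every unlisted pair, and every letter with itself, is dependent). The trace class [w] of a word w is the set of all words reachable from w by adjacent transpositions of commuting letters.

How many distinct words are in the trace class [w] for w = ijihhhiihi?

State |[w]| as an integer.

drop 0:i onto floor
drop 1:j onto floor
drop 2:i onto {0:i}
drop 3:h onto {1:j, 2:i}
drop 4:h onto {3:h}
drop 5:h onto {4:h}
drop 6:i onto {5:h}
drop 7:i onto {6:i}
drop 8:h onto {7:i}
drop 9:i onto {8:h}
ground layer = {0:i, 1:j}
drop-orders for the pieces not yet dropped (sum over which currently-grounded one goes next):
  1 to go: {9} 1
  2 to go: {8,9} 1
  3 to go: {7,8,9} 1
  4 to go: {6,7,8,9} 1
  5 to go: {5,6,7,8,9} 1
  6 to go: {4,5,6,7,8,9} 1
  7 to go: {3,4,5,6,7,8,9} 1
  8 to go: {1,3,4,5,6,7,8,9} 1  {2,3,4,5,6,7,8,9} 1
  if 0:i drops first: 2 orders
  if 1:j drops first: 1 orders
heap linearizations: 3

3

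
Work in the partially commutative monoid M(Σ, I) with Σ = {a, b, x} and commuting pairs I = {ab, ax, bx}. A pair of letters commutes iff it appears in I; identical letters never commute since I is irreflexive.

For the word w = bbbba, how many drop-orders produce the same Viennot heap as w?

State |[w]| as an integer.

5

0(b) covers ∅
1(b) covers 0:b
2(b) covers 1:b
3(b) covers 2:b
4(a) covers ∅
floor of heap: 0:b, 4:a
completions by unplaced set U, small U first (add the entries for U minus each lowest piece of U):
  |U|=1: {3}:1  {4}:1
  |U|=2: {2,3}:1  {3,4}:2
  |U|=3: {1,2,3}:1  {2,3,4}:3
  start at 0(b): 4
  start at 4(a): 1
sum over floor = 5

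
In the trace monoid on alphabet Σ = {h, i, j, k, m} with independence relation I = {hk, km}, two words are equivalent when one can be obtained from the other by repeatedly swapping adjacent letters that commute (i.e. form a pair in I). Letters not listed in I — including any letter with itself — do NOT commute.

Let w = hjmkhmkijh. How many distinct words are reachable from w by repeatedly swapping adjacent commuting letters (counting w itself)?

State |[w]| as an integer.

piece 0:h — minimal
piece 1:j rests on {0:h}
piece 2:m rests on {1:j}
piece 3:k rests on {1:j}
piece 4:h rests on {2:m}
piece 5:m rests on {4:h}
piece 6:k rests on {3:k}
piece 7:i rests on {5:m, 6:k}
piece 8:j rests on {7:i}
piece 9:h rests on {8:j}
minimal pieces: {0:h}
ways to finish when only these pieces remain (= sum over removing one remaining piece with nothing left below it):
  1 left: {9}→1
  2 left: {8,9}→1
  3 left: {7,8,9}→1
  4 left: {5,7,8,9}→1  {6,7,8,9}→1
  5 left: {3,6,7,8,9}→1  {4,5,7,8,9}→1  {5,6,7,8,9}→2
  6 left: {2,4,5,7,8,9}→1  {3,5,6,7,8,9}→3  {4,5,6,7,8,9}→3
  7 left: {2,4,5,6,7,8,9}→4  {3,4,5,6,7,8,9}→6
  8 left: {2,3,4,5,6,7,8,9}→10
  placing 0:h first → 10 extensions

10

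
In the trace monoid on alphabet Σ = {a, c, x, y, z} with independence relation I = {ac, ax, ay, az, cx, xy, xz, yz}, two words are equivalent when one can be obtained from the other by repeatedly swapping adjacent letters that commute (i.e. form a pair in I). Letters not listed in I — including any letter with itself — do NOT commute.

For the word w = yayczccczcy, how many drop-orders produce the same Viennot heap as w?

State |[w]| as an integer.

11

0(y) covers ∅
1(a) covers ∅
2(y) covers 0:y
3(c) covers 2:y
4(z) covers 3:c
5(c) covers 4:z
6(c) covers 5:c
7(c) covers 6:c
8(z) covers 7:c
9(c) covers 8:z
10(y) covers 9:c
floor of heap: 0:y, 1:a
completions by unplaced set U, small U first (add the entries for U minus each lowest piece of U):
  |U|=1: {1}:1  {10}:1
  |U|=2: {1,10}:2  {9,10}:1
  |U|=3: {1,9,10}:3  {8,9,10}:1
  |U|=4: {1,8,9,10}:4  {7,8,9,10}:1
  |U|=5: {1,7,8,9,10}:5  {6,7,8,9,10}:1
  |U|=6: {1,6,7,8,9,10}:6  {5,6,7,8,9,10}:1
  |U|=7: {1,5,6,7,8,9,10}:7  {4,5,6,7,8,9,10}:1
  |U|=8: {1,4,5,6,7,8,9,10}:8  {3,4,5,6,7,8,9,10}:1
  |U|=9: {1,3,4,5,6,7,8,9,10}:9  {2,3,4,5,6,7,8,9,10}:1
  start at 0(y): 10
  start at 1(a): 1
sum over floor = 11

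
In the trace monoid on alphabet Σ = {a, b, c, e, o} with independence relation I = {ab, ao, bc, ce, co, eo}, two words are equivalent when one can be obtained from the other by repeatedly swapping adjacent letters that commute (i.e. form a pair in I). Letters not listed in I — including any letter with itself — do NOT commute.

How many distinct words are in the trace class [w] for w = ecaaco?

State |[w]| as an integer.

12

piece 0:e — minimal
piece 1:c — minimal
piece 2:a rests on {0:e, 1:c}
piece 3:a rests on {2:a}
piece 4:c rests on {3:a}
piece 5:o — minimal
minimal pieces: {0:e, 1:c, 5:o}
ways to finish when only these pieces remain (= sum over removing one remaining piece with nothing left below it):
  1 left: {4}→1  {5}→1
  2 left: {3,4}→1  {4,5}→2
  3 left: {2,3,4}→1  {3,4,5}→3
  4 left: {0,2,3,4}→1  {1,2,3,4}→1  {2,3,4,5}→4
  placing 0:e first → 5 extensions
  placing 1:c first → 5 extensions
  placing 5:o first → 2 extensions
total linear extensions = 12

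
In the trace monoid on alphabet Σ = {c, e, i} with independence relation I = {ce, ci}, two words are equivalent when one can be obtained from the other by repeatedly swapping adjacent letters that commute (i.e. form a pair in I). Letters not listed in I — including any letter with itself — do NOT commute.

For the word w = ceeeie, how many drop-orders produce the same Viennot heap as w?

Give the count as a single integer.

drop 0:c onto floor
drop 1:e onto floor
drop 2:e onto {1:e}
drop 3:e onto {2:e}
drop 4:i onto {3:e}
drop 5:e onto {4:i}
ground layer = {0:c, 1:e}
drop-orders for the pieces not yet dropped (sum over which currently-grounded one goes next):
  1 to go: {0} 1  {5} 1
  2 to go: {0,5} 2  {4,5} 1
  3 to go: {0,4,5} 3  {3,4,5} 1
  4 to go: {0,3,4,5} 4  {2,3,4,5} 1
  if 0:c drops first: 1 orders
  if 1:e drops first: 5 orders
heap linearizations: 6

6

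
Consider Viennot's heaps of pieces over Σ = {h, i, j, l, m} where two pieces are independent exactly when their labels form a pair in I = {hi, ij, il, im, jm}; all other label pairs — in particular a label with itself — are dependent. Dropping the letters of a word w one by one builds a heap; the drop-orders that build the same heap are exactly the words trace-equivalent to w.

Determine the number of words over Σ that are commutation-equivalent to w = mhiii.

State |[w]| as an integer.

drop 0:m onto floor
drop 1:h onto {0:m}
drop 2:i onto floor
drop 3:i onto {2:i}
drop 4:i onto {3:i}
ground layer = {0:m, 2:i}
drop-orders for the pieces not yet dropped (sum over which currently-grounded one goes next):
  1 to go: {1} 1  {4} 1
  2 to go: {0,1} 1  {1,4} 2  {3,4} 1
  3 to go: {0,1,4} 3  {1,3,4} 3  {2,3,4} 1
  if 0:m drops first: 4 orders
  if 2:i drops first: 6 orders
heap linearizations: 10

10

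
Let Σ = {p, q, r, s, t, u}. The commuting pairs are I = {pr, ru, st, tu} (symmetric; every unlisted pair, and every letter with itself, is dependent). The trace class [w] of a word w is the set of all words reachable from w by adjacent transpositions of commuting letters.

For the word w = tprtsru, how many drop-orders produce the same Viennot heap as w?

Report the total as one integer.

#0=t has no predecessor
#1=p depends on [0:t]
#2=r depends on [0:t]
#3=t depends on [1:p, 2:r]
#4=s depends on [1:p, 2:r]
#5=r depends on [3:t, 4:s]
#6=u depends on [4:s]
sources: [0:t]
N(rest) = Σ N(rest − s) over sources s of rest; N(one piece) = 1:
  size 1 → [5]=1  [6]=1
  size 2 → [3,5]=1  [5,6]=2
  size 3 → [3,5,6]=3  [4,5,6]=2
  size 4 → [3,4,5,6]=5
  size 5 → [1,3,4,5,6]=5  [2,3,4,5,6]=5
  first=0(t) contributes 10

10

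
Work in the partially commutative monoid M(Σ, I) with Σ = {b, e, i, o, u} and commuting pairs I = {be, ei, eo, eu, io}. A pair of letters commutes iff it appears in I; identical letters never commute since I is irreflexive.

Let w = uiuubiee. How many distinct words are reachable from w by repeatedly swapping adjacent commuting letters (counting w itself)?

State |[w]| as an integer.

drop 0:u onto floor
drop 1:i onto {0:u}
drop 2:u onto {1:i}
drop 3:u onto {2:u}
drop 4:b onto {3:u}
drop 5:i onto {4:b}
drop 6:e onto floor
drop 7:e onto {6:e}
ground layer = {0:u, 6:e}
drop-orders for the pieces not yet dropped (sum over which currently-grounded one goes next):
  1 to go: {5} 1  {7} 1
  2 to go: {4,5} 1  {5,7} 2  {6,7} 1
  3 to go: {3,4,5} 1  {4,5,7} 3  {5,6,7} 3
  4 to go: {2,3,4,5} 1  {3,4,5,7} 4  {4,5,6,7} 6
  5 to go: {1,2,3,4,5} 1  {2,3,4,5,7} 5  {3,4,5,6,7} 10
  6 to go: {0,1,2,3,4,5} 1  {1,2,3,4,5,7} 6  {2,3,4,5,6,7} 15
  if 0:u drops first: 21 orders
  if 6:e drops first: 7 orders
heap linearizations: 28

28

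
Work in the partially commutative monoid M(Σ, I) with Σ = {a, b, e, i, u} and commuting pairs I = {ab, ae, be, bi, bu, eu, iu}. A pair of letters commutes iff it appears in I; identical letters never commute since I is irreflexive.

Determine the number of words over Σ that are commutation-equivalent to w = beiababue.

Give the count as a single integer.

0(b) covers ∅
1(e) covers ∅
2(i) covers 1:e
3(a) covers 2:i
4(b) covers 0:b
5(a) covers 3:a
6(b) covers 4:b
7(u) covers 5:a
8(e) covers 2:i
floor of heap: 0:b, 1:e
completions by unplaced set U, small U first (add the entries for U minus each lowest piece of U):
  |U|=1: {6}:1  {7}:1  {8}:1
  |U|=2: {4,6}:1  {5,7}:1  {6,7}:2  {6,8}:2  {7,8}:2
  |U|=3: {0,4,6}:1  {3,5,7}:1  {4,6,7}:3  {4,6,8}:3  {5,6,7}:3  {5,7,8}:3  {6,7,8}:6
  |U|=4: {0,4,6,7}:4  {0,4,6,8}:4  {3,5,6,7}:4  {3,5,7,8}:4  {4,5,6,7}:6  {4,6,7,8}:12  {5,6,7,8}:12
  |U|=5: {0,4,5,6,7}:10  {0,4,6,7,8}:20  {2,3,5,7,8}:4  {3,4,5,6,7}:10  {3,5,6,7,8}:20  {4,5,6,7,8}:30
  |U|=6: {0,3,4,5,6,7}:20  {0,4,5,6,7,8}:60  {1,2,3,5,7,8}:4  {2,3,5,6,7,8}:24  {3,4,5,6,7,8}:60
  |U|=7: {0,3,4,5,6,7,8}:140  {1,2,3,5,6,7,8}:28  {2,3,4,5,6,7,8}:84
  start at 0(b): 112
  start at 1(e): 224
sum over floor = 336

336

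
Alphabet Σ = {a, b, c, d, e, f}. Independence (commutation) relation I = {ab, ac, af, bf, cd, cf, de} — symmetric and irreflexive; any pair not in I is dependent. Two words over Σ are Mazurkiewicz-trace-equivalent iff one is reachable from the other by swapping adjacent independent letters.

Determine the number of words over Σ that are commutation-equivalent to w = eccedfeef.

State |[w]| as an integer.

0(e) covers ∅
1(c) covers 0:e
2(c) covers 1:c
3(e) covers 2:c
4(d) covers ∅
5(f) covers 3:e, 4:d
6(e) covers 5:f
7(e) covers 6:e
8(f) covers 7:e
floor of heap: 0:e, 4:d
completions by unplaced set U, small U first (add the entries for U minus each lowest piece of U):
  |U|=1: {8}:1
  |U|=2: {7,8}:1
  |U|=3: {6,7,8}:1
  |U|=4: {5,6,7,8}:1
  |U|=5: {3,5,6,7,8}:1  {4,5,6,7,8}:1
  |U|=6: {2,3,5,6,7,8}:1  {3,4,5,6,7,8}:2
  |U|=7: {1,2,3,5,6,7,8}:1  {2,3,4,5,6,7,8}:3
  start at 0(e): 4
  start at 4(d): 1
sum over floor = 5

5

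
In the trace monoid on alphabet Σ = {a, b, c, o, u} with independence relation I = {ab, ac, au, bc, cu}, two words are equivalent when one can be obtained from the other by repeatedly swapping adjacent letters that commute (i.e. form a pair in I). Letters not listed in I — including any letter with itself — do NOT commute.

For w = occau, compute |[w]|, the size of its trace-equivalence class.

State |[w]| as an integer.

drop 0:o onto floor
drop 1:c onto {0:o}
drop 2:c onto {1:c}
drop 3:a onto {0:o}
drop 4:u onto {0:o}
ground layer = {0:o}
drop-orders for the pieces not yet dropped (sum over which currently-grounded one goes next):
  1 to go: {2} 1  {3} 1  {4} 1
  2 to go: {1,2} 1  {2,3} 2  {2,4} 2  {3,4} 2
  3 to go: {1,2,3} 3  {1,2,4} 3  {2,3,4} 6
  if 0:o drops first: 12 orders

12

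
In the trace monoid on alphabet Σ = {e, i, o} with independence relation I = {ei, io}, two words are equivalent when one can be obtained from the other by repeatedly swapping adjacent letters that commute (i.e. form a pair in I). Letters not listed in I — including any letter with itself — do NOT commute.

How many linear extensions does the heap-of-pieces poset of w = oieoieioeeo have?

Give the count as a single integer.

drop 0:o onto floor
drop 1:i onto floor
drop 2:e onto {0:o}
drop 3:o onto {2:e}
drop 4:i onto {1:i}
drop 5:e onto {3:o}
drop 6:i onto {4:i}
drop 7:o onto {5:e}
drop 8:e onto {7:o}
drop 9:e onto {8:e}
drop 10:o onto {9:e}
ground layer = {0:o, 1:i}
drop-orders for the pieces not yet dropped (sum over which currently-grounded one goes next):
  1 to go: {6} 1  {10} 1
  2 to go: {4,6} 1  {6,10} 2  {9,10} 1
  3 to go: {1,4,6} 1  {4,6,10} 3  {6,9,10} 3  {8,9,10} 1
  4 to go: {1,4,6,10} 4  {4,6,9,10} 6  {6,8,9,10} 4  {7,8,9,10} 1
  5 to go: {1,4,6,9,10} 10  {4,6,8,9,10} 10  {5,7,8,9,10} 1  {6,7,8,9,10} 5
  6 to go: {1,4,6,8,9,10} 20  {3,5,7,8,9,10} 1  {4,6,7,8,9,10} 15  {5,6,7,8,9,10} 6
  7 to go: {1,4,6,7,8,9,10} 35  {2,3,5,7,8,9,10} 1  {3,5,6,7,8,9,10} 7  {4,5,6,7,8,9,10} 21
  8 to go: {0,2,3,5,7,8,9,10} 1  {1,4,5,6,7,8,9,10} 56  {2,3,5,6,7,8,9,10} 8  {3,4,5,6,7,8,9,10} 28
  9 to go: {0,2,3,5,6,7,8,9,10} 9  {1,3,4,5,6,7,8,9,10} 84  {2,3,4,5,6,7,8,9,10} 36
  if 0:o drops first: 120 orders
  if 1:i drops first: 45 orders
heap linearizations: 165

165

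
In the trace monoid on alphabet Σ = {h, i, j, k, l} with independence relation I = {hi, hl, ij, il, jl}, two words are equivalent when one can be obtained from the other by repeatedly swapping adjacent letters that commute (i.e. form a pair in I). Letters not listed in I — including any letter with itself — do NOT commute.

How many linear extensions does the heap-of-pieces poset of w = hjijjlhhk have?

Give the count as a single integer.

0(h) covers ∅
1(j) covers 0:h
2(i) covers ∅
3(j) covers 1:j
4(j) covers 3:j
5(l) covers ∅
6(h) covers 4:j
7(h) covers 6:h
8(k) covers 2:i, 5:l, 7:h
floor of heap: 0:h, 2:i, 5:l
completions by unplaced set U, small U first (add the entries for U minus each lowest piece of U):
  |U|=1: {8}:1
  |U|=2: {2,8}:1  {5,8}:1  {7,8}:1
  |U|=3: {2,5,8}:2  {2,7,8}:2  {5,7,8}:2  {6,7,8}:1
  |U|=4: {2,5,7,8}:6  {2,6,7,8}:3  {4,6,7,8}:1  {5,6,7,8}:3
  |U|=5: {2,4,6,7,8}:4  {2,5,6,7,8}:12  {3,4,6,7,8}:1  {4,5,6,7,8}:4
  |U|=6: {1,3,4,6,7,8}:1  {2,3,4,6,7,8}:5  {2,4,5,6,7,8}:20  {3,4,5,6,7,8}:5
  |U|=7: {0,1,3,4,6,7,8}:1  {1,2,3,4,6,7,8}:6  {1,3,4,5,6,7,8}:6  {2,3,4,5,6,7,8}:30
  start at 0(h): 42
  start at 2(i): 7
  start at 5(l): 7
sum over floor = 56

56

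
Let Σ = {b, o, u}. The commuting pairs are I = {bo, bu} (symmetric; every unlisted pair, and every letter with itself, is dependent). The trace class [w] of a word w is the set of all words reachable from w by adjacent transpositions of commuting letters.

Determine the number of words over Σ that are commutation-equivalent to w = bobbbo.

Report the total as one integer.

0(b) covers ∅
1(o) covers ∅
2(b) covers 0:b
3(b) covers 2:b
4(b) covers 3:b
5(o) covers 1:o
floor of heap: 0:b, 1:o
completions by unplaced set U, small U first (add the entries for U minus each lowest piece of U):
  |U|=1: {4}:1  {5}:1
  |U|=2: {1,5}:1  {3,4}:1  {4,5}:2
  |U|=3: {1,4,5}:3  {2,3,4}:1  {3,4,5}:3
  |U|=4: {0,2,3,4}:1  {1,3,4,5}:6  {2,3,4,5}:4
  start at 0(b): 10
  start at 1(o): 5
sum over floor = 15

15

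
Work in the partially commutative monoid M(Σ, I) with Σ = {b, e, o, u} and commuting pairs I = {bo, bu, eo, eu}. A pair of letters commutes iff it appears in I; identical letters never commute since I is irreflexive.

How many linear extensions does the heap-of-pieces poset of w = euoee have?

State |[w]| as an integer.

10

0(e) covers ∅
1(u) covers ∅
2(o) covers 1:u
3(e) covers 0:e
4(e) covers 3:e
floor of heap: 0:e, 1:u
completions by unplaced set U, small U first (add the entries for U minus each lowest piece of U):
  |U|=1: {2}:1  {4}:1
  |U|=2: {1,2}:1  {2,4}:2  {3,4}:1
  |U|=3: {0,3,4}:1  {1,2,4}:3  {2,3,4}:3
  start at 0(e): 6
  start at 1(u): 4
sum over floor = 10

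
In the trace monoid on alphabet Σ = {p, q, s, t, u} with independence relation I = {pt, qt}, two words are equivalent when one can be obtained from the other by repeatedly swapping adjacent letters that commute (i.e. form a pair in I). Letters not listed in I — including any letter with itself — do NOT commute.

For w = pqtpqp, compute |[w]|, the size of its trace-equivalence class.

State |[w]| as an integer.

#0=p has no predecessor
#1=q depends on [0:p]
#2=t has no predecessor
#3=p depends on [1:q]
#4=q depends on [3:p]
#5=p depends on [4:q]
sources: [0:p, 2:t]
N(rest) = Σ N(rest − s) over sources s of rest; N(one piece) = 1:
  size 1 → [2]=1  [5]=1
  size 2 → [2,5]=2  [4,5]=1
  size 3 → [2,4,5]=3  [3,4,5]=1
  size 4 → [1,3,4,5]=1  [2,3,4,5]=4
  first=0(p) contributes 5
  first=2(t) contributes 1
|[w]| = 6

6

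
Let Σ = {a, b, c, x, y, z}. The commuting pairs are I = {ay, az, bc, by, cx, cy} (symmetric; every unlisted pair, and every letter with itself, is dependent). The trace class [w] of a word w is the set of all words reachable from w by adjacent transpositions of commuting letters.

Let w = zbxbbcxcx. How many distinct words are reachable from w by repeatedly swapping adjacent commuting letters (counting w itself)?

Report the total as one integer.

0(z) covers ∅
1(b) covers 0:z
2(x) covers 1:b
3(b) covers 2:x
4(b) covers 3:b
5(c) covers 0:z
6(x) covers 4:b
7(c) covers 5:c
8(x) covers 6:x
floor of heap: 0:z
completions by unplaced set U, small U first (add the entries for U minus each lowest piece of U):
  |U|=1: {7}:1  {8}:1
  |U|=2: {5,7}:1  {6,8}:1  {7,8}:2
  |U|=3: {4,6,8}:1  {5,7,8}:3  {6,7,8}:3
  |U|=4: {3,4,6,8}:1  {4,6,7,8}:4  {5,6,7,8}:6
  |U|=5: {2,3,4,6,8}:1  {3,4,6,7,8}:5  {4,5,6,7,8}:10
  |U|=6: {1,2,3,4,6,8}:1  {2,3,4,6,7,8}:6  {3,4,5,6,7,8}:15
  |U|=7: {1,2,3,4,6,7,8}:7  {2,3,4,5,6,7,8}:21
  start at 0(z): 28

28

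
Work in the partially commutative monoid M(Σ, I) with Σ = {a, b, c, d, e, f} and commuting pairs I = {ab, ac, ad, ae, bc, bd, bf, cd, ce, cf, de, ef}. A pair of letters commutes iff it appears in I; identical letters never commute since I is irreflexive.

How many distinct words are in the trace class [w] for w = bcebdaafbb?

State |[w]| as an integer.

drop 0:b onto floor
drop 1:c onto floor
drop 2:e onto {0:b}
drop 3:b onto {2:e}
drop 4:d onto floor
drop 5:a onto floor
drop 6:a onto {5:a}
drop 7:f onto {4:d, 6:a}
drop 8:b onto {3:b}
drop 9:b onto {8:b}
ground layer = {0:b, 1:c, 4:d, 5:a}
drop-orders for the pieces not yet dropped (sum over which currently-grounded one goes next):
  1 to go: {1} 1  {7} 1  {9} 1
  2 to go: {1,7} 2  {1,9} 2  {4,7} 1  {6,7} 1  {7,9} 2  {8,9} 1
  3 to go: {1,4,7} 3  {1,6,7} 3  {1,7,9} 6  {1,8,9} 3  {3,8,9} 1  {4,6,7} 2  {4,7,9} 3  {5,6,7} 1  {6,7,9} 3  {7,8,9} 3
  4 to go: {1,3,8,9} 4  {1,4,6,7} 8  {1,4,7,9} 12  {1,5,6,7} 4  {1,6,7,9} 12  {1,7,8,9} 12  {2,3,8,9} 1  {3,7,8,9} 4  {4,5,6,7} 3  {4,6,7,9} 8  {4,7,8,9} 6  {5,6,7,9} 4  {6,7,8,9} 6
  5 to go: {0,2,3,8,9} 1  {1,2,3,8,9} 5  {1,3,7,8,9} 20  {1,4,5,6,7} 15  {1,4,6,7,9} 40  {1,4,7,8,9} 30  {1,5,6,7,9} 20  {1,6,7,8,9} 30  {2,3,7,8,9} 5  {3,4,7,8,9} 10  {3,6,7,8,9} 10  {4,5,6,7,9} 15  {4,6,7,8,9} 20  {5,6,7,8,9} 10
  6 to go: {0,1,2,3,8,9} 6  {0,2,3,7,8,9} 6  {1,2,3,7,8,9} 30  {1,3,4,7,8,9} 60  {1,3,6,7,8,9} 60  {1,4,5,6,7,9} 90  {1,4,6,7,8,9} 120  {1,5,6,7,8,9} 60  {2,3,4,7,8,9} 15  {2,3,6,7,8,9} 15  {3,4,6,7,8,9} 40  {3,5,6,7,8,9} 20  {4,5,6,7,8,9} 45
  7 to go: {0,1,2,3,7,8,9} 42  {0,2,3,4,7,8,9} 21  {0,2,3,6,7,8,9} 21  {1,2,3,4,7,8,9} 105  {1,2,3,6,7,8,9} 105  {1,3,4,6,7,8,9} 280  {1,3,5,6,7,8,9} 140  {1,4,5,6,7,8,9} 315  {2,3,4,6,7,8,9} 70  {2,3,5,6,7,8,9} 35  {3,4,5,6,7,8,9} 105
  8 to go: {0,1,2,3,4,7,8,9} 168  {0,1,2,3,6,7,8,9} 168  {0,2,3,4,6,7,8,9} 112  {0,2,3,5,6,7,8,9} 56  {1,2,3,4,6,7,8,9} 560  {1,2,3,5,6,7,8,9} 280  {1,3,4,5,6,7,8,9} 840  {2,3,4,5,6,7,8,9} 210
  if 0:b drops first: 1890 orders
  if 1:c drops first: 378 orders
  if 4:d drops first: 504 orders
  if 5:a drops first: 1008 orders
heap linearizations: 3780

3780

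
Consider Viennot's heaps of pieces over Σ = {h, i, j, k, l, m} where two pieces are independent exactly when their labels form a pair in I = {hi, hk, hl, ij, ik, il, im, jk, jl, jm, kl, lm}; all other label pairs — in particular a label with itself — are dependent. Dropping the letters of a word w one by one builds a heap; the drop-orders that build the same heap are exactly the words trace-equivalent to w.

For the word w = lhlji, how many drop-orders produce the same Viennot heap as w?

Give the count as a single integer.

30

piece 0:l — minimal
piece 1:h — minimal
piece 2:l rests on {0:l}
piece 3:j rests on {1:h}
piece 4:i — minimal
minimal pieces: {0:l, 1:h, 4:i}
ways to finish when only these pieces remain (= sum over removing one remaining piece with nothing left below it):
  1 left: {2}→1  {3}→1  {4}→1
  2 left: {0,2}→1  {1,3}→1  {2,3}→2  {2,4}→2  {3,4}→2
  3 left: {0,2,3}→3  {0,2,4}→3  {1,2,3}→3  {1,3,4}→3  {2,3,4}→6
  placing 0:l first → 12 extensions
  placing 1:h first → 12 extensions
  placing 4:i first → 6 extensions
total linear extensions = 30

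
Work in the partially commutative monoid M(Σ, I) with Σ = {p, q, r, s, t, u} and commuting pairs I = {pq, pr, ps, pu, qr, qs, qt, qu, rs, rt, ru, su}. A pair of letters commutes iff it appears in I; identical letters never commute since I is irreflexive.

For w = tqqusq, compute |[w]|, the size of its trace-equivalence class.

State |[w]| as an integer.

0(t) covers ∅
1(q) covers ∅
2(q) covers 1:q
3(u) covers 0:t
4(s) covers 0:t
5(q) covers 2:q
floor of heap: 0:t, 1:q
completions by unplaced set U, small U first (add the entries for U minus each lowest piece of U):
  |U|=1: {3}:1  {4}:1  {5}:1
  |U|=2: {2,5}:1  {3,4}:2  {3,5}:2  {4,5}:2
  |U|=3: {0,3,4}:2  {1,2,5}:1  {2,3,5}:3  {2,4,5}:3  {3,4,5}:6
  |U|=4: {0,3,4,5}:8  {1,2,3,5}:4  {1,2,4,5}:4  {2,3,4,5}:12
  start at 0(t): 20
  start at 1(q): 20
sum over floor = 40

40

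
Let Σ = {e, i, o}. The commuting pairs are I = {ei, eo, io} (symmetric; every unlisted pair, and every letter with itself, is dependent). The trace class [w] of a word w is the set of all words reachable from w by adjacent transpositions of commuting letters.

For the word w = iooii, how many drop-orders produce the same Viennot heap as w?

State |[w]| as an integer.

10

#0=i has no predecessor
#1=o has no predecessor
#2=o depends on [1:o]
#3=i depends on [0:i]
#4=i depends on [3:i]
sources: [0:i, 1:o]
N(rest) = Σ N(rest − s) over sources s of rest; N(one piece) = 1:
  size 1 → [2]=1  [4]=1
  size 2 → [1,2]=1  [2,4]=2  [3,4]=1
  size 3 → [0,3,4]=1  [1,2,4]=3  [2,3,4]=3
  first=0(i) contributes 6
  first=1(o) contributes 4
|[w]| = 10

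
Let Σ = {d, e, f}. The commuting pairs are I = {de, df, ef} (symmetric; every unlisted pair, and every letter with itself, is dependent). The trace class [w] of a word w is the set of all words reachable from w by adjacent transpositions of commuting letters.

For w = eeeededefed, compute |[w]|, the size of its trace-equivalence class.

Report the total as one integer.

1320

0(e) covers ∅
1(e) covers 0:e
2(e) covers 1:e
3(e) covers 2:e
4(d) covers ∅
5(e) covers 3:e
6(d) covers 4:d
7(e) covers 5:e
8(f) covers ∅
9(e) covers 7:e
10(d) covers 6:d
floor of heap: 0:e, 4:d, 8:f
completions by unplaced set U, small U first (add the entries for U minus each lowest piece of U):
  |U|=1: {8}:1  {9}:1  {10}:1
  |U|=2: {6,10}:1  {7,9}:1  {8,9}:2  {8,10}:2  {9,10}:2
  |U|=3: {4,6,10}:1  {5,7,9}:1  {6,8,10}:3  {6,9,10}:3  {7,8,9}:3  {7,9,10}:3  {8,9,10}:6
  |U|=4: {3,5,7,9}:1  {4,6,8,10}:4  {4,6,9,10}:4  {5,7,8,9}:4  {5,7,9,10}:4  {6,7,9,10}:6  {6,8,9,10}:12  {7,8,9,10}:12
  |U|=5: {2,3,5,7,9}:1  {3,5,7,8,9}:5  {3,5,7,9,10}:5  {4,6,7,9,10}:10  {4,6,8,9,10}:20  {5,6,7,9,10}:10  {5,7,8,9,10}:20  {6,7,8,9,10}:30
  |U|=6: {1,2,3,5,7,9}:1  {2,3,5,7,8,9}:6  {2,3,5,7,9,10}:6  {3,5,6,7,9,10}:15  {3,5,7,8,9,10}:30  {4,5,6,7,9,10}:20  {4,6,7,8,9,10}:60  {5,6,7,8,9,10}:60
  |U|=7: {0,1,2,3,5,7,9}:1  {1,2,3,5,7,8,9}:7  {1,2,3,5,7,9,10}:7  {2,3,5,6,7,9,10}:21  {2,3,5,7,8,9,10}:42  {3,4,5,6,7,9,10}:35  {3,5,6,7,8,9,10}:105  {4,5,6,7,8,9,10}:140
  |U|=8: {0,1,2,3,5,7,8,9}:8  {0,1,2,3,5,7,9,10}:8  {1,2,3,5,6,7,9,10}:28  {1,2,3,5,7,8,9,10}:56  {2,3,4,5,6,7,9,10}:56  {2,3,5,6,7,8,9,10}:168  {3,4,5,6,7,8,9,10}:280
  |U|=9: {0,1,2,3,5,6,7,9,10}:36  {0,1,2,3,5,7,8,9,10}:72  {1,2,3,4,5,6,7,9,10}:84  {1,2,3,5,6,7,8,9,10}:252  {2,3,4,5,6,7,8,9,10}:504
  start at 0(e): 840
  start at 4(d): 360
  start at 8(f): 120
sum over floor = 1320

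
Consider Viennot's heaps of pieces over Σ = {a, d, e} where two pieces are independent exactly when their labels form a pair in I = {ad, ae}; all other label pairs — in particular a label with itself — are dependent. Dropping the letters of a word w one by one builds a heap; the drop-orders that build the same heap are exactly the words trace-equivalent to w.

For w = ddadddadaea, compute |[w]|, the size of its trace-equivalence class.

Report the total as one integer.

330

0(d) covers ∅
1(d) covers 0:d
2(a) covers ∅
3(d) covers 1:d
4(d) covers 3:d
5(d) covers 4:d
6(a) covers 2:a
7(d) covers 5:d
8(a) covers 6:a
9(e) covers 7:d
10(a) covers 8:a
floor of heap: 0:d, 2:a
completions by unplaced set U, small U first (add the entries for U minus each lowest piece of U):
  |U|=1: {9}:1  {10}:1
  |U|=2: {7,9}:1  {8,10}:1  {9,10}:2
  |U|=3: {5,7,9}:1  {6,8,10}:1  {7,9,10}:3  {8,9,10}:3
  |U|=4: {2,6,8,10}:1  {4,5,7,9}:1  {5,7,9,10}:4  {6,8,9,10}:4  {7,8,9,10}:6
  |U|=5: {2,6,8,9,10}:5  {3,4,5,7,9}:1  {4,5,7,9,10}:5  {5,7,8,9,10}:10  {6,7,8,9,10}:10
  |U|=6: {1,3,4,5,7,9}:1  {2,6,7,8,9,10}:15  {3,4,5,7,9,10}:6  {4,5,7,8,9,10}:15  {5,6,7,8,9,10}:20
  |U|=7: {0,1,3,4,5,7,9}:1  {1,3,4,5,7,9,10}:7  {2,5,6,7,8,9,10}:35  {3,4,5,7,8,9,10}:21  {4,5,6,7,8,9,10}:35
  |U|=8: {0,1,3,4,5,7,9,10}:8  {1,3,4,5,7,8,9,10}:28  {2,4,5,6,7,8,9,10}:70  {3,4,5,6,7,8,9,10}:56
  |U|=9: {0,1,3,4,5,7,8,9,10}:36  {1,3,4,5,6,7,8,9,10}:84  {2,3,4,5,6,7,8,9,10}:126
  start at 0(d): 210
  start at 2(a): 120
sum over floor = 330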